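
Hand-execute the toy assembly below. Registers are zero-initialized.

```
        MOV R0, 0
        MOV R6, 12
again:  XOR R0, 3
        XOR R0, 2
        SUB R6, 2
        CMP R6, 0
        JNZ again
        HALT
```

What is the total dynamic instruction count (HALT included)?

MOV R0, 0 → R0=0
MOV R6, 12 → R6=12
XOR R0, 3 → R0=0^3=3
XOR R0, 2 → R0=3^2=1
SUB R6, 2 → R6=12-2=10
CMP R6, 0  (cmp 10,0)
JNZ again: taken
XOR R0, 3 → R0=1^3=2
XOR R0, 2 → R0=2^2=0
SUB R6, 2 → R6=10-2=8
CMP R6, 0  (cmp 8,0)
JNZ again: taken
XOR R0, 3 → R0=0^3=3
XOR R0, 2 → R0=3^2=1
SUB R6, 2 → R6=8-2=6
CMP R6, 0  (cmp 6,0)
JNZ again: taken
XOR R0, 3 → R0=1^3=2
XOR R0, 2 → R0=2^2=0
SUB R6, 2 → R6=6-2=4
CMP R6, 0  (cmp 4,0)
JNZ again: taken
XOR R0, 3 → R0=0^3=3
XOR R0, 2 → R0=3^2=1
SUB R6, 2 → R6=4-2=2
CMP R6, 0  (cmp 2,0)
JNZ again: taken
XOR R0, 3 → R0=1^3=2
XOR R0, 2 → R0=2^2=0
SUB R6, 2 → R6=2-2=0
CMP R6, 0  (cmp 0,0)
JNZ again: not taken
halt.
Total executed instructions: 33.

33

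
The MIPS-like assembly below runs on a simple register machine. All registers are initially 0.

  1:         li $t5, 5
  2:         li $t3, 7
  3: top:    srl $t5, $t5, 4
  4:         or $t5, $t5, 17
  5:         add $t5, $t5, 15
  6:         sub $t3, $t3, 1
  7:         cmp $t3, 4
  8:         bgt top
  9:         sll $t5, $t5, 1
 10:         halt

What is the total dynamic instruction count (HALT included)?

22

li $t5, 5 → $t5=5
li $t3, 7 → $t3=7
srl $t5, $t5, 4 → $t5=5>>4=0
or $t5, $t5, 17 → $t5=0|17=17
add $t5, $t5, 15 → $t5=17+15=32
sub $t3, $t3, 1 → $t3=7-1=6
cmp $t3, 4  (cmp 6,4)
bgt top: taken
srl $t5, $t5, 4 → $t5=32>>4=2
or $t5, $t5, 17 → $t5=2|17=19
add $t5, $t5, 15 → $t5=19+15=34
sub $t3, $t3, 1 → $t3=6-1=5
cmp $t3, 4  (cmp 5,4)
bgt top: taken
srl $t5, $t5, 4 → $t5=34>>4=2
or $t5, $t5, 17 → $t5=2|17=19
add $t5, $t5, 15 → $t5=19+15=34
sub $t3, $t3, 1 → $t3=5-1=4
cmp $t3, 4  (cmp 4,4)
bgt top: not taken
sll $t5, $t5, 1 → $t5=34<<1=68
halt.
Total executed instructions: 22.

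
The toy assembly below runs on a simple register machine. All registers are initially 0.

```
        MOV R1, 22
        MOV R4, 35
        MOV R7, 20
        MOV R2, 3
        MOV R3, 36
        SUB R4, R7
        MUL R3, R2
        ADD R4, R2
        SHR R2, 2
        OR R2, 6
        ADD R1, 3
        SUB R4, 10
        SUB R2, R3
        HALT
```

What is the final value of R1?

25

MOV R1, 22 → R1=22
MOV R4, 35 → R4=35
MOV R7, 20 → R7=20
MOV R2, 3 → R2=3
MOV R3, 36 → R3=36
SUB R4, R7 → R4=35-20=15
MUL R3, R2 → R3=36*3=108
ADD R4, R2 → R4=15+3=18
SHR R2, 2 → R2=3>>2=0
OR R2, 6 → R2=0|6=6
ADD R1, 3 → R1=22+3=25
SUB R4, 10 → R4=18-10=8
SUB R2, R3 → R2=6-108=-102
halt.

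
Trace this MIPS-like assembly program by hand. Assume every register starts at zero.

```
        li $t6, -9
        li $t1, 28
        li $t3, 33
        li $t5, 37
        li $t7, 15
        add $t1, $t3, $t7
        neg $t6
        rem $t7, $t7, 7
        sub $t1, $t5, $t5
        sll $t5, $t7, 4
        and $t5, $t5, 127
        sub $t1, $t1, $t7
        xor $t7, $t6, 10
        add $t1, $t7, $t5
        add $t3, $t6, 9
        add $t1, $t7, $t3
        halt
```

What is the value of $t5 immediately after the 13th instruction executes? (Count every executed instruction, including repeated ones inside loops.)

$t6=-9
$t1=28
$t3=33
$t5=37
$t7=15
$t1=33+15=48
$t6=-(-9)=9
$t7=15%7=1
$t1=37-37=0
$t5=1<<4=16
$t5=16&127=16
$t1=0-1=-1
$t7=9^10=3
After step 13: $t5 = 16.

16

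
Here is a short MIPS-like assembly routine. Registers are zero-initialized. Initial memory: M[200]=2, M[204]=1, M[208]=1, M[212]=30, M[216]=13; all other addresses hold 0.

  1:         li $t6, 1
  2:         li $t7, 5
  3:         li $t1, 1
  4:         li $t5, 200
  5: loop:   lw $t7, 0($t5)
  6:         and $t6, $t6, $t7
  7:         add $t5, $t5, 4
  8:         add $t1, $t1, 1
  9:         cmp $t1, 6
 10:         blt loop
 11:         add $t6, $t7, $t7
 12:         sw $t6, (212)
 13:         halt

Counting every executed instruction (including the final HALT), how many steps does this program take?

37

after li $t6, 1: $t6=1
after li $t7, 5: $t7=5
after li $t1, 1: $t1=1
after li $t5, 200: $t5=200
after lw $t7, 0($t5): $t7=M[200]=2
after and $t6, $t6, $t7: $t6=1&2=0
after add $t5, $t5, 4: $t5=200+4=204
after add $t1, $t1, 1: $t1=1+1=2
cmp $t1, 6  (cmp 2,6)
blt loop: taken
after lw $t7, 0($t5): $t7=M[204]=1
after and $t6, $t6, $t7: $t6=0&1=0
after add $t5, $t5, 4: $t5=204+4=208
after add $t1, $t1, 1: $t1=2+1=3
cmp $t1, 6  (cmp 3,6)
blt loop: taken
after lw $t7, 0($t5): $t7=M[208]=1
after and $t6, $t6, $t7: $t6=0&1=0
after add $t5, $t5, 4: $t5=208+4=212
after add $t1, $t1, 1: $t1=3+1=4
cmp $t1, 6  (cmp 4,6)
blt loop: taken
after lw $t7, 0($t5): $t7=M[212]=30
after and $t6, $t6, $t7: $t6=0&30=0
after add $t5, $t5, 4: $t5=212+4=216
after add $t1, $t1, 1: $t1=4+1=5
cmp $t1, 6  (cmp 5,6)
blt loop: taken
after lw $t7, 0($t5): $t7=M[216]=13
after and $t6, $t6, $t7: $t6=0&13=0
after add $t5, $t5, 4: $t5=216+4=220
after add $t1, $t1, 1: $t1=5+1=6
cmp $t1, 6  (cmp 6,6)
blt loop: not taken
after add $t6, $t7, $t7: $t6=13+13=26
sw $t6, (212) → M[212]=26
halt.
Total executed instructions: 37.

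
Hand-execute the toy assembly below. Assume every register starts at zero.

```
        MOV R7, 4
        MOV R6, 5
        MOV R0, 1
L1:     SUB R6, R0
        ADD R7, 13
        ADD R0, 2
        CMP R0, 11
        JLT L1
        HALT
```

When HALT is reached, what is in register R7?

MOV R7, 4 → R7=4
MOV R6, 5 → R6=5
MOV R0, 1 → R0=1
SUB R6, R0 → R6=5-1=4
ADD R7, 13 → R7=4+13=17
ADD R0, 2 → R0=1+2=3
CMP R0, 11  (cmp 3,11)
JLT L1: taken
SUB R6, R0 → R6=4-3=1
ADD R7, 13 → R7=17+13=30
ADD R0, 2 → R0=3+2=5
CMP R0, 11  (cmp 5,11)
JLT L1: taken
SUB R6, R0 → R6=1-5=-4
ADD R7, 13 → R7=30+13=43
ADD R0, 2 → R0=5+2=7
CMP R0, 11  (cmp 7,11)
JLT L1: taken
SUB R6, R0 → R6=(-4)-7=-11
ADD R7, 13 → R7=43+13=56
ADD R0, 2 → R0=7+2=9
CMP R0, 11  (cmp 9,11)
JLT L1: taken
SUB R6, R0 → R6=(-11)-9=-20
ADD R7, 13 → R7=56+13=69
ADD R0, 2 → R0=9+2=11
CMP R0, 11  (cmp 11,11)
JLT L1: not taken
halt.

69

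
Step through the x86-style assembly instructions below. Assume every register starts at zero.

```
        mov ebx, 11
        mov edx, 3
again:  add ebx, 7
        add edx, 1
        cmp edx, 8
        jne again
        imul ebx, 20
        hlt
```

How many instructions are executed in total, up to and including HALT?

24

ebx=11
edx=3
ebx=11+7=18
edx=3+1=4
cmp edx, 8  (cmp 4,8)
jne again: taken
ebx=18+7=25
edx=4+1=5
cmp edx, 8  (cmp 5,8)
jne again: taken
ebx=25+7=32
edx=5+1=6
cmp edx, 8  (cmp 6,8)
jne again: taken
ebx=32+7=39
edx=6+1=7
cmp edx, 8  (cmp 7,8)
jne again: taken
ebx=39+7=46
edx=7+1=8
cmp edx, 8  (cmp 8,8)
jne again: not taken
ebx=46*20=920
halt.
Total executed instructions: 24.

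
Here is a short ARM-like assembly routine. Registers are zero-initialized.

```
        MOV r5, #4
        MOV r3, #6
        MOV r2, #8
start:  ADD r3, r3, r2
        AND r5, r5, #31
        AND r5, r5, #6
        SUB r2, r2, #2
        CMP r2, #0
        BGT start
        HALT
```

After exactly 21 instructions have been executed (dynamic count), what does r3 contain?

MOV r5, #4 → r5=4
MOV r3, #6 → r3=6
MOV r2, #8 → r2=8
ADD r3, r3, r2 → r3=6+8=14
AND r5, r5, #31 → r5=4&31=4
AND r5, r5, #6 → r5=4&6=4
SUB r2, r2, #2 → r2=8-2=6
CMP r2, #0  (cmp 6,0)
BGT start: taken
ADD r3, r3, r2 → r3=14+6=20
AND r5, r5, #31 → r5=4&31=4
AND r5, r5, #6 → r5=4&6=4
SUB r2, r2, #2 → r2=6-2=4
CMP r2, #0  (cmp 4,0)
BGT start: taken
ADD r3, r3, r2 → r3=20+4=24
AND r5, r5, #31 → r5=4&31=4
AND r5, r5, #6 → r5=4&6=4
SUB r2, r2, #2 → r2=4-2=2
CMP r2, #0  (cmp 2,0)
BGT start: taken
After step 21: r3 = 24.

24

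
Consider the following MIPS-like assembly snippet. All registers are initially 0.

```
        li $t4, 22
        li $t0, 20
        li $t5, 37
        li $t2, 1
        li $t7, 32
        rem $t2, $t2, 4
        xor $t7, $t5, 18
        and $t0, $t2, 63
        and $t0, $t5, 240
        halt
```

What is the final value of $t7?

55

li $t4, 22 → $t4=22
li $t0, 20 → $t0=20
li $t5, 37 → $t5=37
li $t2, 1 → $t2=1
li $t7, 32 → $t7=32
rem $t2, $t2, 4 → $t2=1%4=1
xor $t7, $t5, 18 → $t7=37^18=55
and $t0, $t2, 63 → $t0=1&63=1
and $t0, $t5, 240 → $t0=37&240=32
halt.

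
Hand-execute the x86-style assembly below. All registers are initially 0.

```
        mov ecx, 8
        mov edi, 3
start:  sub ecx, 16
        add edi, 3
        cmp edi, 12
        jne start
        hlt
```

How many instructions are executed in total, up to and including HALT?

mov ecx, 8 → ecx=8
mov edi, 3 → edi=3
sub ecx, 16 → ecx=8-16=-8
add edi, 3 → edi=3+3=6
cmp edi, 12  (cmp 6,12)
jne start: taken
sub ecx, 16 → ecx=(-8)-16=-24
add edi, 3 → edi=6+3=9
cmp edi, 12  (cmp 9,12)
jne start: taken
sub ecx, 16 → ecx=(-24)-16=-40
add edi, 3 → edi=9+3=12
cmp edi, 12  (cmp 12,12)
jne start: not taken
halt.
Total executed instructions: 15.

15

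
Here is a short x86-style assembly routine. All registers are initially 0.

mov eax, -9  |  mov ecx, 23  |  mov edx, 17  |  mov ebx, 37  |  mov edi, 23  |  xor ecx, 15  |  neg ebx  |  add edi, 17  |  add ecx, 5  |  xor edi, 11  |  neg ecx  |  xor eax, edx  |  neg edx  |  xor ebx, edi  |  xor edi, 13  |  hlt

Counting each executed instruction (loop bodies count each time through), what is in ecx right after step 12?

-29

after mov eax, -9: eax=-9
after mov ecx, 23: ecx=23
after mov edx, 17: edx=17
after mov ebx, 37: ebx=37
after mov edi, 23: edi=23
after xor ecx, 15: ecx=23^15=24
after neg ebx: ebx=-(37)=-37
after add edi, 17: edi=23+17=40
after add ecx, 5: ecx=24+5=29
after xor edi, 11: edi=40^11=35
after neg ecx: ecx=-(29)=-29
after xor eax, edx: eax=(-9)^17=-26
After step 12: ecx = -29.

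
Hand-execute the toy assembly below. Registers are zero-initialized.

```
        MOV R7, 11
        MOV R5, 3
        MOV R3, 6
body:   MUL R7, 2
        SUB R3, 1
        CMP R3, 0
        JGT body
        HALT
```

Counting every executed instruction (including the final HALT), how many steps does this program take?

28

after MOV R7, 11: R7=11
after MOV R5, 3: R5=3
after MOV R3, 6: R3=6
after MUL R7, 2: R7=11*2=22
after SUB R3, 1: R3=6-1=5
CMP R3, 0  (cmp 5,0)
JGT body: taken
after MUL R7, 2: R7=22*2=44
after SUB R3, 1: R3=5-1=4
CMP R3, 0  (cmp 4,0)
JGT body: taken
after MUL R7, 2: R7=44*2=88
after SUB R3, 1: R3=4-1=3
CMP R3, 0  (cmp 3,0)
JGT body: taken
after MUL R7, 2: R7=88*2=176
after SUB R3, 1: R3=3-1=2
CMP R3, 0  (cmp 2,0)
JGT body: taken
after MUL R7, 2: R7=176*2=352
after SUB R3, 1: R3=2-1=1
CMP R3, 0  (cmp 1,0)
JGT body: taken
after MUL R7, 2: R7=352*2=704
after SUB R3, 1: R3=1-1=0
CMP R3, 0  (cmp 0,0)
JGT body: not taken
halt.
Total executed instructions: 28.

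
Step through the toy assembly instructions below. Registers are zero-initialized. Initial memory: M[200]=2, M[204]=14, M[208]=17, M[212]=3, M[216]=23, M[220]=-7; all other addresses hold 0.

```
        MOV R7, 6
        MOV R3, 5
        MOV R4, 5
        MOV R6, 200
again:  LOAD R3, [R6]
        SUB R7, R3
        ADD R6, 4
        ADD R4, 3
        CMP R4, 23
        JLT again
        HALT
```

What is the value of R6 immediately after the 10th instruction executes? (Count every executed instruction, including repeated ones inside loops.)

204

R7=6
R3=5
R4=5
R6=200
R3=M[200]=2
R7=6-2=4
R6=200+4=204
R4=5+3=8
CMP R4, 23  (cmp 8,23)
JLT again: taken
After step 10: R6 = 204.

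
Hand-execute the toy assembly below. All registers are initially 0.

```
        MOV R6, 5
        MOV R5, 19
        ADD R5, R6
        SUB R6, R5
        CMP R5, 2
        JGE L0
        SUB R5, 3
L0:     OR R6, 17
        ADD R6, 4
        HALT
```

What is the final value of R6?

after MOV R6, 5: R6=5
after MOV R5, 19: R5=19
after ADD R5, R6: R5=19+5=24
after SUB R6, R5: R6=5-24=-19
CMP R5, 2  (cmp 24,2)
JGE L0: taken
after OR R6, 17: R6=(-19)|17=-3
after ADD R6, 4: R6=(-3)+4=1
halt.

1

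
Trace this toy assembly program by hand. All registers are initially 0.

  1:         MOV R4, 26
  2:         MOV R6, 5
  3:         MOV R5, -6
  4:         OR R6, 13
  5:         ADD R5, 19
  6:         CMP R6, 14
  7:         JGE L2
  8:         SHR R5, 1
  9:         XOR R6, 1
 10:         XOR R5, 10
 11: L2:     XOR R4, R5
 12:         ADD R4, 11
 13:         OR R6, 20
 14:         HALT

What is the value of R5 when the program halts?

12

after MOV R4, 26: R4=26
after MOV R6, 5: R6=5
after MOV R5, -6: R5=-6
after OR R6, 13: R6=5|13=13
after ADD R5, 19: R5=(-6)+19=13
CMP R6, 14  (cmp 13,14)
JGE L2: not taken
after SHR R5, 1: R5=13>>1=6
after XOR R6, 1: R6=13^1=12
after XOR R5, 10: R5=6^10=12
after XOR R4, R5: R4=26^12=22
after ADD R4, 11: R4=22+11=33
after OR R6, 20: R6=12|20=28
halt.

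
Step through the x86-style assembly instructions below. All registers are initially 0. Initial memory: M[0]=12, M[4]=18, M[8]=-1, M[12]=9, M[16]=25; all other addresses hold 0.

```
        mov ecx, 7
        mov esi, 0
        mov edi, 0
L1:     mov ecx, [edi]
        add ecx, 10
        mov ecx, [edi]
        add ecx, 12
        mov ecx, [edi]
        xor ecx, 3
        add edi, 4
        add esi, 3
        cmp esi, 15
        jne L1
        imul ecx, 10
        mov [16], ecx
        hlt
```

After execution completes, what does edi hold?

mov ecx, 7 → ecx=7
mov esi, 0 → esi=0
mov edi, 0 → edi=0
mov ecx, [edi] → ecx=M[0]=12
add ecx, 10 → ecx=12+10=22
mov ecx, [edi] → ecx=M[0]=12
add ecx, 12 → ecx=12+12=24
mov ecx, [edi] → ecx=M[0]=12
xor ecx, 3 → ecx=12^3=15
add edi, 4 → edi=0+4=4
add esi, 3 → esi=0+3=3
cmp esi, 15  (cmp 3,15)
jne L1: taken
mov ecx, [edi] → ecx=M[4]=18
add ecx, 10 → ecx=18+10=28
mov ecx, [edi] → ecx=M[4]=18
add ecx, 12 → ecx=18+12=30
mov ecx, [edi] → ecx=M[4]=18
xor ecx, 3 → ecx=18^3=17
add edi, 4 → edi=4+4=8
add esi, 3 → esi=3+3=6
cmp esi, 15  (cmp 6,15)
jne L1: taken
mov ecx, [edi] → ecx=M[8]=-1
add ecx, 10 → ecx=(-1)+10=9
mov ecx, [edi] → ecx=M[8]=-1
add ecx, 12 → ecx=(-1)+12=11
mov ecx, [edi] → ecx=M[8]=-1
xor ecx, 3 → ecx=(-1)^3=-4
add edi, 4 → edi=8+4=12
add esi, 3 → esi=6+3=9
cmp esi, 15  (cmp 9,15)
jne L1: taken
mov ecx, [edi] → ecx=M[12]=9
add ecx, 10 → ecx=9+10=19
mov ecx, [edi] → ecx=M[12]=9
add ecx, 12 → ecx=9+12=21
mov ecx, [edi] → ecx=M[12]=9
xor ecx, 3 → ecx=9^3=10
add edi, 4 → edi=12+4=16
add esi, 3 → esi=9+3=12
cmp esi, 15  (cmp 12,15)
jne L1: taken
mov ecx, [edi] → ecx=M[16]=25
add ecx, 10 → ecx=25+10=35
mov ecx, [edi] → ecx=M[16]=25
add ecx, 12 → ecx=25+12=37
mov ecx, [edi] → ecx=M[16]=25
xor ecx, 3 → ecx=25^3=26
add edi, 4 → edi=16+4=20
add esi, 3 → esi=12+3=15
cmp esi, 15  (cmp 15,15)
jne L1: not taken
imul ecx, 10 → ecx=26*10=260
mov [16], ecx → M[16]=260
halt.

20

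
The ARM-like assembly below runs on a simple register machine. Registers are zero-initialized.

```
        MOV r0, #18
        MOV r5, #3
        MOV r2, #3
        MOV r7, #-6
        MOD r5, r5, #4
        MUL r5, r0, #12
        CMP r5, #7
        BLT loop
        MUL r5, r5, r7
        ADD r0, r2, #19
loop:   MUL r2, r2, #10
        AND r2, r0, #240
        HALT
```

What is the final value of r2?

16

r0=18
r5=3
r2=3
r7=-6
r5=3%4=3
r5=18*12=216
CMP r5, #7  (cmp 216,7)
BLT loop: not taken
r5=216*(-6)=-1296
r0=3+19=22
r2=3*10=30
r2=22&240=16
halt.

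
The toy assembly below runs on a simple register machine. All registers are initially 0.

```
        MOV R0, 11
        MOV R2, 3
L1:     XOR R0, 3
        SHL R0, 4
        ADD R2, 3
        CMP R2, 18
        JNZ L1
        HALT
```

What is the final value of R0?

8598320

MOV R0, 11 → R0=11
MOV R2, 3 → R2=3
XOR R0, 3 → R0=11^3=8
SHL R0, 4 → R0=8<<4=128
ADD R2, 3 → R2=3+3=6
CMP R2, 18  (cmp 6,18)
JNZ L1: taken
XOR R0, 3 → R0=128^3=131
SHL R0, 4 → R0=131<<4=2096
ADD R2, 3 → R2=6+3=9
CMP R2, 18  (cmp 9,18)
JNZ L1: taken
XOR R0, 3 → R0=2096^3=2099
SHL R0, 4 → R0=2099<<4=33584
ADD R2, 3 → R2=9+3=12
CMP R2, 18  (cmp 12,18)
JNZ L1: taken
XOR R0, 3 → R0=33584^3=33587
SHL R0, 4 → R0=33587<<4=537392
ADD R2, 3 → R2=12+3=15
CMP R2, 18  (cmp 15,18)
JNZ L1: taken
XOR R0, 3 → R0=537392^3=537395
SHL R0, 4 → R0=537395<<4=8598320
ADD R2, 3 → R2=15+3=18
CMP R2, 18  (cmp 18,18)
JNZ L1: not taken
halt.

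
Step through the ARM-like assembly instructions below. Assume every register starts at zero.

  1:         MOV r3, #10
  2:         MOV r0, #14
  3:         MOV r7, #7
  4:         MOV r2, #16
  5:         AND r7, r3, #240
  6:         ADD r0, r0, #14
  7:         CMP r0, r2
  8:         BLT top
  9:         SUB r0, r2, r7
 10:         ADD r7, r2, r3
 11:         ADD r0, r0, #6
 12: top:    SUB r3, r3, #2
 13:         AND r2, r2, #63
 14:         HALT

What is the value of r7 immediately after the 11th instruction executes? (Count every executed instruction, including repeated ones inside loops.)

26

after MOV r3, #10: r3=10
after MOV r0, #14: r0=14
after MOV r7, #7: r7=7
after MOV r2, #16: r2=16
after AND r7, r3, #240: r7=10&240=0
after ADD r0, r0, #14: r0=14+14=28
CMP r0, r2  (cmp 28,16)
BLT top: not taken
after SUB r0, r2, r7: r0=16-0=16
after ADD r7, r2, r3: r7=16+10=26
after ADD r0, r0, #6: r0=16+6=22
After step 11: r7 = 26.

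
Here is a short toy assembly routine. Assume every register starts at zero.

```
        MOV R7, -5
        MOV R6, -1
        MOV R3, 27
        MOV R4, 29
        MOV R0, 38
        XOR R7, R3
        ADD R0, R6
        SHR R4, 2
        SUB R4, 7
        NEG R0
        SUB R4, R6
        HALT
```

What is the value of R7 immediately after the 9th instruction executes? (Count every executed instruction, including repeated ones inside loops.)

after MOV R7, -5: R7=-5
after MOV R6, -1: R6=-1
after MOV R3, 27: R3=27
after MOV R4, 29: R4=29
after MOV R0, 38: R0=38
after XOR R7, R3: R7=(-5)^27=-32
after ADD R0, R6: R0=38+(-1)=37
after SHR R4, 2: R4=29>>2=7
after SUB R4, 7: R4=7-7=0
After step 9: R7 = -32.

-32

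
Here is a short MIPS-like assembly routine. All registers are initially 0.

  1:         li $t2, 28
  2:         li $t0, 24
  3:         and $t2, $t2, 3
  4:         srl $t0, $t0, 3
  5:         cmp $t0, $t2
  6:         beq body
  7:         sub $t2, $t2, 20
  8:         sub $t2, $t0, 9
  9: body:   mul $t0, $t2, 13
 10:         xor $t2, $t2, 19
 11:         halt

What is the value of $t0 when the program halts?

li $t2, 28 → $t2=28
li $t0, 24 → $t0=24
and $t2, $t2, 3 → $t2=28&3=0
srl $t0, $t0, 3 → $t0=24>>3=3
cmp $t0, $t2  (cmp 3,0)
beq body: not taken
sub $t2, $t2, 20 → $t2=0-20=-20
sub $t2, $t0, 9 → $t2=3-9=-6
mul $t0, $t2, 13 → $t0=(-6)*13=-78
xor $t2, $t2, 19 → $t2=(-6)^19=-23
halt.

-78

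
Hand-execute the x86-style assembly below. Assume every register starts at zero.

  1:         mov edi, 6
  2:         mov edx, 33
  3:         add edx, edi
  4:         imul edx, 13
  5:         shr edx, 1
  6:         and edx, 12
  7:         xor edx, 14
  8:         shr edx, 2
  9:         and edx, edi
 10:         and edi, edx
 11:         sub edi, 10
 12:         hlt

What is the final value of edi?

-10

edi=6
edx=33
edx=33+6=39
edx=39*13=507
edx=507>>1=253
edx=253&12=12
edx=12^14=2
edx=2>>2=0
edx=0&6=0
edi=6&0=0
edi=0-10=-10
halt.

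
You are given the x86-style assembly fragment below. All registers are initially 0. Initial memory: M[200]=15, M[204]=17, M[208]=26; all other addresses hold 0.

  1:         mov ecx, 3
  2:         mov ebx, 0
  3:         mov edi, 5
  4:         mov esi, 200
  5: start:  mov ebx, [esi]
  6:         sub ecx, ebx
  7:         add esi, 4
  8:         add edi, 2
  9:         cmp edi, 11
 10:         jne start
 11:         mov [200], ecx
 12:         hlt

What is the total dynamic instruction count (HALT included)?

24

ecx=3
ebx=0
edi=5
esi=200
ebx=M[200]=15
ecx=3-15=-12
esi=200+4=204
edi=5+2=7
cmp edi, 11  (cmp 7,11)
jne start: taken
ebx=M[204]=17
ecx=(-12)-17=-29
esi=204+4=208
edi=7+2=9
cmp edi, 11  (cmp 9,11)
jne start: taken
ebx=M[208]=26
ecx=(-29)-26=-55
esi=208+4=212
edi=9+2=11
cmp edi, 11  (cmp 11,11)
jne start: not taken
mov [200], ecx → M[200]=-55
halt.
Total executed instructions: 24.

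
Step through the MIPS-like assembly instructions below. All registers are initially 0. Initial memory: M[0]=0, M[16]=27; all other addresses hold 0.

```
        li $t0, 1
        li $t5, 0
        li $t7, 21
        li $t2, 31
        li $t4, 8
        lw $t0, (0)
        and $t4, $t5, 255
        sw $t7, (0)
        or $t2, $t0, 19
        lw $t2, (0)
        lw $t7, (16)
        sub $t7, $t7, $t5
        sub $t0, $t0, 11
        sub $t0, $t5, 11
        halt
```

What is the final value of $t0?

li $t0, 1 → $t0=1
li $t5, 0 → $t5=0
li $t7, 21 → $t7=21
li $t2, 31 → $t2=31
li $t4, 8 → $t4=8
lw $t0, (0) → $t0=M[0]=0
and $t4, $t5, 255 → $t4=0&255=0
sw $t7, (0) → M[0]=21
or $t2, $t0, 19 → $t2=0|19=19
lw $t2, (0) → $t2=M[0]=21
lw $t7, (16) → $t7=M[16]=27
sub $t7, $t7, $t5 → $t7=27-0=27
sub $t0, $t0, 11 → $t0=0-11=-11
sub $t0, $t5, 11 → $t0=0-11=-11
halt.

-11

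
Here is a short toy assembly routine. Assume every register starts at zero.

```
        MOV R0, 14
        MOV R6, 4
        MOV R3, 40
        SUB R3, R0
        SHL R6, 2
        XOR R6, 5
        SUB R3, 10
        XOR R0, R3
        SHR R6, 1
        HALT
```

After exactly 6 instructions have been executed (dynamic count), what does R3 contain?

26

R0=14
R6=4
R3=40
R3=40-14=26
R6=4<<2=16
R6=16^5=21
After step 6: R3 = 26.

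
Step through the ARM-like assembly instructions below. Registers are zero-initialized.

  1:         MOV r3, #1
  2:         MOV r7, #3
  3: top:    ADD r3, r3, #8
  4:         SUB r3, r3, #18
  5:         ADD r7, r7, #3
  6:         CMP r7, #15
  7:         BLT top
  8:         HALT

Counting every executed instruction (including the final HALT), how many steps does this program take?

MOV r3, #1 → r3=1
MOV r7, #3 → r7=3
ADD r3, r3, #8 → r3=1+8=9
SUB r3, r3, #18 → r3=9-18=-9
ADD r7, r7, #3 → r7=3+3=6
CMP r7, #15  (cmp 6,15)
BLT top: taken
ADD r3, r3, #8 → r3=(-9)+8=-1
SUB r3, r3, #18 → r3=(-1)-18=-19
ADD r7, r7, #3 → r7=6+3=9
CMP r7, #15  (cmp 9,15)
BLT top: taken
ADD r3, r3, #8 → r3=(-19)+8=-11
SUB r3, r3, #18 → r3=(-11)-18=-29
ADD r7, r7, #3 → r7=9+3=12
CMP r7, #15  (cmp 12,15)
BLT top: taken
ADD r3, r3, #8 → r3=(-29)+8=-21
SUB r3, r3, #18 → r3=(-21)-18=-39
ADD r7, r7, #3 → r7=12+3=15
CMP r7, #15  (cmp 15,15)
BLT top: not taken
halt.
Total executed instructions: 23.

23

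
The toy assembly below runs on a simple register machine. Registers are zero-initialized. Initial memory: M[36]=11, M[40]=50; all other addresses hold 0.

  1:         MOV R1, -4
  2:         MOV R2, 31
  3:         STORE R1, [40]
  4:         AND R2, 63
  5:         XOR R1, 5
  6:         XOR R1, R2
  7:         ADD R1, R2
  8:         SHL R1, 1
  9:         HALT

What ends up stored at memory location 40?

after MOV R1, -4: R1=-4
after MOV R2, 31: R2=31
STORE R1, [40] → M[40]=-4
after AND R2, 63: R2=31&63=31
after XOR R1, 5: R1=(-4)^5=-7
after XOR R1, R2: R1=(-7)^31=-26
after ADD R1, R2: R1=(-26)+31=5
after SHL R1, 1: R1=5<<1=10
halt.

-4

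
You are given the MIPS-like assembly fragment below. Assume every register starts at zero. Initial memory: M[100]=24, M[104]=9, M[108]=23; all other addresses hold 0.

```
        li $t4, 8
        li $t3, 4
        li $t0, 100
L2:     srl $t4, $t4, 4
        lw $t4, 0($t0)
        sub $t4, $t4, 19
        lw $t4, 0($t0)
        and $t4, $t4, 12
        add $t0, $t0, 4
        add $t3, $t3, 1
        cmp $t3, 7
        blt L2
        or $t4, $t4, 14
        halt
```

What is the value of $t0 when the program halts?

112

li $t4, 8 → $t4=8
li $t3, 4 → $t3=4
li $t0, 100 → $t0=100
srl $t4, $t4, 4 → $t4=8>>4=0
lw $t4, 0($t0) → $t4=M[100]=24
sub $t4, $t4, 19 → $t4=24-19=5
lw $t4, 0($t0) → $t4=M[100]=24
and $t4, $t4, 12 → $t4=24&12=8
add $t0, $t0, 4 → $t0=100+4=104
add $t3, $t3, 1 → $t3=4+1=5
cmp $t3, 7  (cmp 5,7)
blt L2: taken
srl $t4, $t4, 4 → $t4=8>>4=0
lw $t4, 0($t0) → $t4=M[104]=9
sub $t4, $t4, 19 → $t4=9-19=-10
lw $t4, 0($t0) → $t4=M[104]=9
and $t4, $t4, 12 → $t4=9&12=8
add $t0, $t0, 4 → $t0=104+4=108
add $t3, $t3, 1 → $t3=5+1=6
cmp $t3, 7  (cmp 6,7)
blt L2: taken
srl $t4, $t4, 4 → $t4=8>>4=0
lw $t4, 0($t0) → $t4=M[108]=23
sub $t4, $t4, 19 → $t4=23-19=4
lw $t4, 0($t0) → $t4=M[108]=23
and $t4, $t4, 12 → $t4=23&12=4
add $t0, $t0, 4 → $t0=108+4=112
add $t3, $t3, 1 → $t3=6+1=7
cmp $t3, 7  (cmp 7,7)
blt L2: not taken
or $t4, $t4, 14 → $t4=4|14=14
halt.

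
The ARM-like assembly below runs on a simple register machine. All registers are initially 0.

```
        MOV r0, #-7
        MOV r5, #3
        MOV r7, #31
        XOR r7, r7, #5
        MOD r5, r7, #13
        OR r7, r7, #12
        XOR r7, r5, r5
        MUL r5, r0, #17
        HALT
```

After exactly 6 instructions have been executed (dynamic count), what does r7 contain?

after MOV r0, #-7: r0=-7
after MOV r5, #3: r5=3
after MOV r7, #31: r7=31
after XOR r7, r7, #5: r7=31^5=26
after MOD r5, r7, #13: r5=26%13=0
after OR r7, r7, #12: r7=26|12=30
After step 6: r7 = 30.

30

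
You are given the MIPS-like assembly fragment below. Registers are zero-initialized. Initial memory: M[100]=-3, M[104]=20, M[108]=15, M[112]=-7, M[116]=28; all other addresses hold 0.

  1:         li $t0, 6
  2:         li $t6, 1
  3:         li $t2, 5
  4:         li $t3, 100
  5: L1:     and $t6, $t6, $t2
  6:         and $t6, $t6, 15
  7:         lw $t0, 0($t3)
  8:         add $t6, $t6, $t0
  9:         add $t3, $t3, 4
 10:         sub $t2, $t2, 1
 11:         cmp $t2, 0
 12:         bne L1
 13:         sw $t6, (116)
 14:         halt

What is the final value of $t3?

120

$t0=6
$t6=1
$t2=5
$t3=100
$t6=1&5=1
$t6=1&15=1
$t0=M[100]=-3
$t6=1+(-3)=-2
$t3=100+4=104
$t2=5-1=4
cmp $t2, 0  (cmp 4,0)
bne L1: taken
$t6=(-2)&4=4
$t6=4&15=4
$t0=M[104]=20
$t6=4+20=24
$t3=104+4=108
$t2=4-1=3
cmp $t2, 0  (cmp 3,0)
bne L1: taken
$t6=24&3=0
$t6=0&15=0
$t0=M[108]=15
$t6=0+15=15
$t3=108+4=112
$t2=3-1=2
cmp $t2, 0  (cmp 2,0)
bne L1: taken
$t6=15&2=2
$t6=2&15=2
$t0=M[112]=-7
$t6=2+(-7)=-5
$t3=112+4=116
$t2=2-1=1
cmp $t2, 0  (cmp 1,0)
bne L1: taken
$t6=(-5)&1=1
$t6=1&15=1
$t0=M[116]=28
$t6=1+28=29
$t3=116+4=120
$t2=1-1=0
cmp $t2, 0  (cmp 0,0)
bne L1: not taken
sw $t6, (116) → M[116]=29
halt.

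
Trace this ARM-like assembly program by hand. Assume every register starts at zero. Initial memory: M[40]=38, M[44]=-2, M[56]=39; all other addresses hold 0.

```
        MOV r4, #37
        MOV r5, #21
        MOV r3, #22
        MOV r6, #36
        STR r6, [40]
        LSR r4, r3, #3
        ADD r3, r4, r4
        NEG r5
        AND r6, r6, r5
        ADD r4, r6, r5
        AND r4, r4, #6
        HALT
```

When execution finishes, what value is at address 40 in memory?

after MOV r4, #37: r4=37
after MOV r5, #21: r5=21
after MOV r3, #22: r3=22
after MOV r6, #36: r6=36
STR r6, [40] → M[40]=36
after LSR r4, r3, #3: r4=22>>3=2
after ADD r3, r4, r4: r3=2+2=4
after NEG r5: r5=-(21)=-21
after AND r6, r6, r5: r6=36&(-21)=32
after ADD r4, r6, r5: r4=32+(-21)=11
after AND r4, r4, #6: r4=11&6=2
halt.

36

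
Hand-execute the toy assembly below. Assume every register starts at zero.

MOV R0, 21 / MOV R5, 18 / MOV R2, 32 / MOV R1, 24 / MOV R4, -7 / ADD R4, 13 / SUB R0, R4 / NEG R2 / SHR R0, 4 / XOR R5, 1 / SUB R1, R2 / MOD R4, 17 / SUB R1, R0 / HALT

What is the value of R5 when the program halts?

after MOV R0, 21: R0=21
after MOV R5, 18: R5=18
after MOV R2, 32: R2=32
after MOV R1, 24: R1=24
after MOV R4, -7: R4=-7
after ADD R4, 13: R4=(-7)+13=6
after SUB R0, R4: R0=21-6=15
after NEG R2: R2=-(32)=-32
after SHR R0, 4: R0=15>>4=0
after XOR R5, 1: R5=18^1=19
after SUB R1, R2: R1=24-(-32)=56
after MOD R4, 17: R4=6%17=6
after SUB R1, R0: R1=56-0=56
halt.

19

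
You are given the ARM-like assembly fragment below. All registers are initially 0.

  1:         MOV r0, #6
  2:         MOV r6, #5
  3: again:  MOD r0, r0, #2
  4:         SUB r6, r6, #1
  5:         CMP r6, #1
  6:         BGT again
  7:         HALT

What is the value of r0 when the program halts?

0

after MOV r0, #6: r0=6
after MOV r6, #5: r6=5
after MOD r0, r0, #2: r0=6%2=0
after SUB r6, r6, #1: r6=5-1=4
CMP r6, #1  (cmp 4,1)
BGT again: taken
after MOD r0, r0, #2: r0=0%2=0
after SUB r6, r6, #1: r6=4-1=3
CMP r6, #1  (cmp 3,1)
BGT again: taken
after MOD r0, r0, #2: r0=0%2=0
after SUB r6, r6, #1: r6=3-1=2
CMP r6, #1  (cmp 2,1)
BGT again: taken
after MOD r0, r0, #2: r0=0%2=0
after SUB r6, r6, #1: r6=2-1=1
CMP r6, #1  (cmp 1,1)
BGT again: not taken
halt.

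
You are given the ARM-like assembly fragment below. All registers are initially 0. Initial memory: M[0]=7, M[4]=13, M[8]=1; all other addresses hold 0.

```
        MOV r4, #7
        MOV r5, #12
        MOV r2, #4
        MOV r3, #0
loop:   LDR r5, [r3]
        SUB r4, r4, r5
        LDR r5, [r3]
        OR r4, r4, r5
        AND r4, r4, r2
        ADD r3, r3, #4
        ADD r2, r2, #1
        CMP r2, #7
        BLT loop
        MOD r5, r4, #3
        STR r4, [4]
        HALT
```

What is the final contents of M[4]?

after MOV r4, #7: r4=7
after MOV r5, #12: r5=12
after MOV r2, #4: r2=4
after MOV r3, #0: r3=0
after LDR r5, [r3]: r5=M[0]=7
after SUB r4, r4, r5: r4=7-7=0
after LDR r5, [r3]: r5=M[0]=7
after OR r4, r4, r5: r4=0|7=7
after AND r4, r4, r2: r4=7&4=4
after ADD r3, r3, #4: r3=0+4=4
after ADD r2, r2, #1: r2=4+1=5
CMP r2, #7  (cmp 5,7)
BLT loop: taken
after LDR r5, [r3]: r5=M[4]=13
after SUB r4, r4, r5: r4=4-13=-9
after LDR r5, [r3]: r5=M[4]=13
after OR r4, r4, r5: r4=(-9)|13=-1
after AND r4, r4, r2: r4=(-1)&5=5
after ADD r3, r3, #4: r3=4+4=8
after ADD r2, r2, #1: r2=5+1=6
CMP r2, #7  (cmp 6,7)
BLT loop: taken
after LDR r5, [r3]: r5=M[8]=1
after SUB r4, r4, r5: r4=5-1=4
after LDR r5, [r3]: r5=M[8]=1
after OR r4, r4, r5: r4=4|1=5
after AND r4, r4, r2: r4=5&6=4
after ADD r3, r3, #4: r3=8+4=12
after ADD r2, r2, #1: r2=6+1=7
CMP r2, #7  (cmp 7,7)
BLT loop: not taken
after MOD r5, r4, #3: r5=4%3=1
STR r4, [4] → M[4]=4
halt.

4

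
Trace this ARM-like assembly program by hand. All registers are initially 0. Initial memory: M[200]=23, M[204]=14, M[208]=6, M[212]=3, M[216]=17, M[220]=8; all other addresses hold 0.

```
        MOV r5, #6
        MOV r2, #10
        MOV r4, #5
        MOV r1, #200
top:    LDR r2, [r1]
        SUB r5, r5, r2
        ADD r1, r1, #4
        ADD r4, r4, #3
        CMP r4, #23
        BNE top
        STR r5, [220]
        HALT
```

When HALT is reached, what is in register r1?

after MOV r5, #6: r5=6
after MOV r2, #10: r2=10
after MOV r4, #5: r4=5
after MOV r1, #200: r1=200
after LDR r2, [r1]: r2=M[200]=23
after SUB r5, r5, r2: r5=6-23=-17
after ADD r1, r1, #4: r1=200+4=204
after ADD r4, r4, #3: r4=5+3=8
CMP r4, #23  (cmp 8,23)
BNE top: taken
after LDR r2, [r1]: r2=M[204]=14
after SUB r5, r5, r2: r5=(-17)-14=-31
after ADD r1, r1, #4: r1=204+4=208
after ADD r4, r4, #3: r4=8+3=11
CMP r4, #23  (cmp 11,23)
BNE top: taken
after LDR r2, [r1]: r2=M[208]=6
after SUB r5, r5, r2: r5=(-31)-6=-37
after ADD r1, r1, #4: r1=208+4=212
after ADD r4, r4, #3: r4=11+3=14
CMP r4, #23  (cmp 14,23)
BNE top: taken
after LDR r2, [r1]: r2=M[212]=3
after SUB r5, r5, r2: r5=(-37)-3=-40
after ADD r1, r1, #4: r1=212+4=216
after ADD r4, r4, #3: r4=14+3=17
CMP r4, #23  (cmp 17,23)
BNE top: taken
after LDR r2, [r1]: r2=M[216]=17
after SUB r5, r5, r2: r5=(-40)-17=-57
after ADD r1, r1, #4: r1=216+4=220
after ADD r4, r4, #3: r4=17+3=20
CMP r4, #23  (cmp 20,23)
BNE top: taken
after LDR r2, [r1]: r2=M[220]=8
after SUB r5, r5, r2: r5=(-57)-8=-65
after ADD r1, r1, #4: r1=220+4=224
after ADD r4, r4, #3: r4=20+3=23
CMP r4, #23  (cmp 23,23)
BNE top: not taken
STR r5, [220] → M[220]=-65
halt.

224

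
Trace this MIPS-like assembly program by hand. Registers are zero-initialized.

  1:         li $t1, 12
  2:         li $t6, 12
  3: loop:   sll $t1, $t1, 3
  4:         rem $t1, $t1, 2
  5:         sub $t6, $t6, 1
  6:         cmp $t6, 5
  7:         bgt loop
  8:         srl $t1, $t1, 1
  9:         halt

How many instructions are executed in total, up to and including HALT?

after li $t1, 12: $t1=12
after li $t6, 12: $t6=12
after sll $t1, $t1, 3: $t1=12<<3=96
after rem $t1, $t1, 2: $t1=96%2=0
after sub $t6, $t6, 1: $t6=12-1=11
cmp $t6, 5  (cmp 11,5)
bgt loop: taken
after sll $t1, $t1, 3: $t1=0<<3=0
after rem $t1, $t1, 2: $t1=0%2=0
after sub $t6, $t6, 1: $t6=11-1=10
cmp $t6, 5  (cmp 10,5)
bgt loop: taken
after sll $t1, $t1, 3: $t1=0<<3=0
after rem $t1, $t1, 2: $t1=0%2=0
after sub $t6, $t6, 1: $t6=10-1=9
cmp $t6, 5  (cmp 9,5)
bgt loop: taken
after sll $t1, $t1, 3: $t1=0<<3=0
after rem $t1, $t1, 2: $t1=0%2=0
after sub $t6, $t6, 1: $t6=9-1=8
cmp $t6, 5  (cmp 8,5)
bgt loop: taken
after sll $t1, $t1, 3: $t1=0<<3=0
after rem $t1, $t1, 2: $t1=0%2=0
after sub $t6, $t6, 1: $t6=8-1=7
cmp $t6, 5  (cmp 7,5)
bgt loop: taken
after sll $t1, $t1, 3: $t1=0<<3=0
after rem $t1, $t1, 2: $t1=0%2=0
after sub $t6, $t6, 1: $t6=7-1=6
cmp $t6, 5  (cmp 6,5)
bgt loop: taken
after sll $t1, $t1, 3: $t1=0<<3=0
after rem $t1, $t1, 2: $t1=0%2=0
after sub $t6, $t6, 1: $t6=6-1=5
cmp $t6, 5  (cmp 5,5)
bgt loop: not taken
after srl $t1, $t1, 1: $t1=0>>1=0
halt.
Total executed instructions: 39.

39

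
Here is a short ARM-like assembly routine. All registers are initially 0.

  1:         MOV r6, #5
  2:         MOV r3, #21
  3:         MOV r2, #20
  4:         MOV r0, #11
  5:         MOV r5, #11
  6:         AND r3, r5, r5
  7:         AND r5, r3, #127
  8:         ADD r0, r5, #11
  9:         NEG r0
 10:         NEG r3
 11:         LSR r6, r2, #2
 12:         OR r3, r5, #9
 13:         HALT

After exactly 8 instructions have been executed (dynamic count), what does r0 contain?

r6=5
r3=21
r2=20
r0=11
r5=11
r3=11&11=11
r5=11&127=11
r0=11+11=22
After step 8: r0 = 22.

22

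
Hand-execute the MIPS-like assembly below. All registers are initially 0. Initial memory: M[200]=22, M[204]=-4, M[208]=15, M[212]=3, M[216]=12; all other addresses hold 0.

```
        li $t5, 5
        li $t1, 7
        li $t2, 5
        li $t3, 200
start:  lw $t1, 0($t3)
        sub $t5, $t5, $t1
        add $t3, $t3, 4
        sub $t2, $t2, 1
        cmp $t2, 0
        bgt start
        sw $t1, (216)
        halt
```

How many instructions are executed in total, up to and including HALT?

after li $t5, 5: $t5=5
after li $t1, 7: $t1=7
after li $t2, 5: $t2=5
after li $t3, 200: $t3=200
after lw $t1, 0($t3): $t1=M[200]=22
after sub $t5, $t5, $t1: $t5=5-22=-17
after add $t3, $t3, 4: $t3=200+4=204
after sub $t2, $t2, 1: $t2=5-1=4
cmp $t2, 0  (cmp 4,0)
bgt start: taken
after lw $t1, 0($t3): $t1=M[204]=-4
after sub $t5, $t5, $t1: $t5=(-17)-(-4)=-13
after add $t3, $t3, 4: $t3=204+4=208
after sub $t2, $t2, 1: $t2=4-1=3
cmp $t2, 0  (cmp 3,0)
bgt start: taken
after lw $t1, 0($t3): $t1=M[208]=15
after sub $t5, $t5, $t1: $t5=(-13)-15=-28
after add $t3, $t3, 4: $t3=208+4=212
after sub $t2, $t2, 1: $t2=3-1=2
cmp $t2, 0  (cmp 2,0)
bgt start: taken
after lw $t1, 0($t3): $t1=M[212]=3
after sub $t5, $t5, $t1: $t5=(-28)-3=-31
after add $t3, $t3, 4: $t3=212+4=216
after sub $t2, $t2, 1: $t2=2-1=1
cmp $t2, 0  (cmp 1,0)
bgt start: taken
after lw $t1, 0($t3): $t1=M[216]=12
after sub $t5, $t5, $t1: $t5=(-31)-12=-43
after add $t3, $t3, 4: $t3=216+4=220
after sub $t2, $t2, 1: $t2=1-1=0
cmp $t2, 0  (cmp 0,0)
bgt start: not taken
sw $t1, (216) → M[216]=12
halt.
Total executed instructions: 36.

36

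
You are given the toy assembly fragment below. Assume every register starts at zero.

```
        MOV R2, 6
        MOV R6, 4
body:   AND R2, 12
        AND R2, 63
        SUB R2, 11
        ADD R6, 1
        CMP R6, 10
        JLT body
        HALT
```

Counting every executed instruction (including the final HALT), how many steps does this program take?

39

R2=6
R6=4
R2=6&12=4
R2=4&63=4
R2=4-11=-7
R6=4+1=5
CMP R6, 10  (cmp 5,10)
JLT body: taken
R2=(-7)&12=8
R2=8&63=8
R2=8-11=-3
R6=5+1=6
CMP R6, 10  (cmp 6,10)
JLT body: taken
R2=(-3)&12=12
R2=12&63=12
R2=12-11=1
R6=6+1=7
CMP R6, 10  (cmp 7,10)
JLT body: taken
R2=1&12=0
R2=0&63=0
R2=0-11=-11
R6=7+1=8
CMP R6, 10  (cmp 8,10)
JLT body: taken
R2=(-11)&12=4
R2=4&63=4
R2=4-11=-7
R6=8+1=9
CMP R6, 10  (cmp 9,10)
JLT body: taken
R2=(-7)&12=8
R2=8&63=8
R2=8-11=-3
R6=9+1=10
CMP R6, 10  (cmp 10,10)
JLT body: not taken
halt.
Total executed instructions: 39.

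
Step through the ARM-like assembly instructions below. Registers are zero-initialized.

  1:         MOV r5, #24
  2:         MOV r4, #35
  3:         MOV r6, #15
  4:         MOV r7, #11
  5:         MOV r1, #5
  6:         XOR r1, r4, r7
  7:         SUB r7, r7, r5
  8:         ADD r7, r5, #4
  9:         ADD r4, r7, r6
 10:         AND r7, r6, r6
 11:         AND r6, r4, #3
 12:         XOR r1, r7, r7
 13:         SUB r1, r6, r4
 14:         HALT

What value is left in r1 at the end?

-40

after MOV r5, #24: r5=24
after MOV r4, #35: r4=35
after MOV r6, #15: r6=15
after MOV r7, #11: r7=11
after MOV r1, #5: r1=5
after XOR r1, r4, r7: r1=35^11=40
after SUB r7, r7, r5: r7=11-24=-13
after ADD r7, r5, #4: r7=24+4=28
after ADD r4, r7, r6: r4=28+15=43
after AND r7, r6, r6: r7=15&15=15
after AND r6, r4, #3: r6=43&3=3
after XOR r1, r7, r7: r1=15^15=0
after SUB r1, r6, r4: r1=3-43=-40
halt.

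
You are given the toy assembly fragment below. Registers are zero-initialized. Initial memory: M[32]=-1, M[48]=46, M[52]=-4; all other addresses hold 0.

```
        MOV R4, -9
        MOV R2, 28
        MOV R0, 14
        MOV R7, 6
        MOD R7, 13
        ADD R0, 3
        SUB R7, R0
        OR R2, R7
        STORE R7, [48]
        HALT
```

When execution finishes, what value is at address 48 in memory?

-11

after MOV R4, -9: R4=-9
after MOV R2, 28: R2=28
after MOV R0, 14: R0=14
after MOV R7, 6: R7=6
after MOD R7, 13: R7=6%13=6
after ADD R0, 3: R0=14+3=17
after SUB R7, R0: R7=6-17=-11
after OR R2, R7: R2=28|(-11)=-3
STORE R7, [48] → M[48]=-11
halt.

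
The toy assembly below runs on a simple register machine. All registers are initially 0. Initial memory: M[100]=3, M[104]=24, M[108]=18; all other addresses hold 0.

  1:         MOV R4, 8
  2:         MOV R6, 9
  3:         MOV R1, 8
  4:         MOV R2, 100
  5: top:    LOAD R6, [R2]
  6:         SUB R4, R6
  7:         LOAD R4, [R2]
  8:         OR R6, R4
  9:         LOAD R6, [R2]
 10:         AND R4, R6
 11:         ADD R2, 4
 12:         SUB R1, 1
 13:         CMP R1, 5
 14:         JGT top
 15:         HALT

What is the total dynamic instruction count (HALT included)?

35

R4=8
R6=9
R1=8
R2=100
R6=M[100]=3
R4=8-3=5
R4=M[100]=3
R6=3|3=3
R6=M[100]=3
R4=3&3=3
R2=100+4=104
R1=8-1=7
CMP R1, 5  (cmp 7,5)
JGT top: taken
R6=M[104]=24
R4=3-24=-21
R4=M[104]=24
R6=24|24=24
R6=M[104]=24
R4=24&24=24
R2=104+4=108
R1=7-1=6
CMP R1, 5  (cmp 6,5)
JGT top: taken
R6=M[108]=18
R4=24-18=6
R4=M[108]=18
R6=18|18=18
R6=M[108]=18
R4=18&18=18
R2=108+4=112
R1=6-1=5
CMP R1, 5  (cmp 5,5)
JGT top: not taken
halt.
Total executed instructions: 35.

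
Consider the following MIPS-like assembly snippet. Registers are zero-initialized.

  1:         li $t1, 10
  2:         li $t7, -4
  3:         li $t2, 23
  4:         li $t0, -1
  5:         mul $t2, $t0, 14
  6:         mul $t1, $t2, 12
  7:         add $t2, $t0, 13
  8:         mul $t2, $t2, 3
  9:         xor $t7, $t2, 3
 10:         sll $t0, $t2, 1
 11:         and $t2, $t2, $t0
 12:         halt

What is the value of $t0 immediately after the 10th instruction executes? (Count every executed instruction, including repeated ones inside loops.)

after li $t1, 10: $t1=10
after li $t7, -4: $t7=-4
after li $t2, 23: $t2=23
after li $t0, -1: $t0=-1
after mul $t2, $t0, 14: $t2=(-1)*14=-14
after mul $t1, $t2, 12: $t1=(-14)*12=-168
after add $t2, $t0, 13: $t2=(-1)+13=12
after mul $t2, $t2, 3: $t2=12*3=36
after xor $t7, $t2, 3: $t7=36^3=39
after sll $t0, $t2, 1: $t0=36<<1=72
After step 10: $t0 = 72.

72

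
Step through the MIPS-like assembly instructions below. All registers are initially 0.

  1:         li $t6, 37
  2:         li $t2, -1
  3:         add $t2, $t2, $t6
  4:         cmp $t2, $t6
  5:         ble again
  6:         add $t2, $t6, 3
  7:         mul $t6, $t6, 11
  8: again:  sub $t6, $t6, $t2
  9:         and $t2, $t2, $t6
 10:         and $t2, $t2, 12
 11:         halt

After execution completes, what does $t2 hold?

after li $t6, 37: $t6=37
after li $t2, -1: $t2=-1
after add $t2, $t2, $t6: $t2=(-1)+37=36
cmp $t2, $t6  (cmp 36,37)
ble again: taken
after sub $t6, $t6, $t2: $t6=37-36=1
after and $t2, $t2, $t6: $t2=36&1=0
after and $t2, $t2, 12: $t2=0&12=0
halt.

0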